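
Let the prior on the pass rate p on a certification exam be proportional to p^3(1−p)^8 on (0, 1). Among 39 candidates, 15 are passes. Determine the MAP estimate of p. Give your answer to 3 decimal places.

The prior density ∝ p^3(1−p)^8 is the kernel of Beta(4, 9).
Data: 15 successes in 39 trials. The binomial likelihood contributes p^15(1−p)^24, so the posterior is Beta(4+15, 9+24) = Beta(19, 33).
For Beta(a, b) with a, b > 1 the mode is (a−1)/(a+b−2) = 18/50 ≈ 0.360.

p̂_MAP = 0.360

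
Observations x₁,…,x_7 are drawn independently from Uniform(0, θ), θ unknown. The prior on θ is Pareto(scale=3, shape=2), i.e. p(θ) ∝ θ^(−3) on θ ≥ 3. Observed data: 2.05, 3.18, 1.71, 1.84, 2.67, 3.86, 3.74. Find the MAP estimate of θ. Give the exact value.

The Uniform(0, θ) likelihood is θ^(−n) for θ ≥ max(xᵢ), zero otherwise. Here max(xᵢ) = 3.86.
Posterior ∝ θ^(−3) · θ^(−7) = θ^(−10) on θ ≥ max(3, 3.86) = 3.86.
This density is strictly decreasing in θ, so the posterior mode lies at the lower boundary of the support.

θ̂_MAP = 3.86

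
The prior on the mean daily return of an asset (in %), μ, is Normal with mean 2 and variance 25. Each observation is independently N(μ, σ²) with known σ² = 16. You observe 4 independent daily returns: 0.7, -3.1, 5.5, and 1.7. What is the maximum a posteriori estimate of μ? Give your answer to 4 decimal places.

μ̂_MAP = 1.3103

n = 4; x̄ = (0.7 + (-3.1) + 5.5 + 1.7)/4 = 4.8/4 = 1.2.
For a Normal prior and Normal likelihood with known variance, the posterior is Normal; its mode equals its mean, the precision-weighted average.
Prior precision 1/σ₀² = 1/25 = 0.04; data precision n/σ² = 4/16 = 0.25.
μ̂ = (0.04·2 + 0.25·1.2) / (0.04 + 0.25) = 0.38/0.29 = 38/29 ≈ 1.3103.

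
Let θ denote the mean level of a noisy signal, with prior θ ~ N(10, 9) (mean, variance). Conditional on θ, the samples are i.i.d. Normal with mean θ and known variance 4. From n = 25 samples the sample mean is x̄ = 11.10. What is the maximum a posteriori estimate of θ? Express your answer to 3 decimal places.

n = 25, x̄ = 11.10.
For a Normal prior and Normal likelihood with known variance, the posterior is Normal; its mode equals its mean, the precision-weighted average.
Prior precision 1/σ₀² = 1/9; data precision n/σ² = 25/4 = 6.25.
θ̂ = ((1/9)·10 + 6.25·11.1) / (1/9 + 6.25) = (5075/72)/(229/36) = 5075/458 ≈ 11.081.

θ̂_MAP = 11.081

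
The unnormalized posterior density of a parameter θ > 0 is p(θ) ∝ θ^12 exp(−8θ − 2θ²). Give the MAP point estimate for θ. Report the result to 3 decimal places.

θ̂_MAP = 1.000

ℓ'(θ) = 12/θ − 8 − 4θ. Setting this to zero and multiplying by θ: 4θ² + 8θ − 12 = 0.
θ = (−8 + √(8² + 4·4·12)) / (2·4) = (−8 + √256) / 8 = (−8 + 16)/8 = 1.
ℓ''(θ) = −12/θ² − 4 < 0, confirming a maximum.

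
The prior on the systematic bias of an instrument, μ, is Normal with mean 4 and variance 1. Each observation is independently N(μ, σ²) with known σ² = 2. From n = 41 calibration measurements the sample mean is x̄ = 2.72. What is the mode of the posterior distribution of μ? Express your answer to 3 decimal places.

μ̂_MAP = 2.780

n = 41, x̄ = 2.72.
For a Normal prior and Normal likelihood with known variance, the posterior is Normal; its mode equals its mean, the precision-weighted average.
Prior precision 1/σ₀² = 1/1 = 1; data precision n/σ² = 41/2 = 20.5.
μ̂ = (1·4 + 20.5·2.72) / (1 + 20.5) = 59.76/21.5 = 2988/1075 ≈ 2.780.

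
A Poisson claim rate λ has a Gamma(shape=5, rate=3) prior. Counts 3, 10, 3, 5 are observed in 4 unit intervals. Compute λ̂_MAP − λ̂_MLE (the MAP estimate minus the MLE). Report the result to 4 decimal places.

Σxᵢ = 21. Posterior is Gamma(26, 7); MAP = (26−1)/7 = 25/7 ≈ 3.57143.
MLE = x̄ = 21/4 ≈ 5.25000.
Difference = 25/7 − 21/4 = -47/28 ≈ -1.6786.

MAP − MLE = -1.6786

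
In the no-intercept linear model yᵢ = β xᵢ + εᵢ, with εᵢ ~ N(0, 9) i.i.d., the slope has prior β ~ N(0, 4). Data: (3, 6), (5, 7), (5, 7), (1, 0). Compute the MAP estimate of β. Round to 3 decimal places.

β̂_MAP = 1.414

log p(β | y) = −Σ(yᵢ − βxᵢ)²/(2·9) − β²/(2·4) + const.
Setting the derivative to zero: Σxᵢ(yᵢ − βxᵢ)/9 − β/4 = 0, so β = Σxᵢyᵢ / (Σxᵢ² + σ²/τ²).
Σxᵢyᵢ = 3·6 + 5·7 + 5·7 + 1·0 = 88; Σxᵢ² = 60; σ²/τ² = 2.25.
β̂_MAP = 88 / (60 + 2.25) = 88/62.25 ≈ 1.414.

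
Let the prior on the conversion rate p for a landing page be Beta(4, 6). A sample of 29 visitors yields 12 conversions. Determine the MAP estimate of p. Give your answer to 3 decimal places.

p̂_MAP = 0.405

Prior: Beta(4, 6).
Data: 12 successes in 29 trials. The binomial likelihood contributes p^12(1−p)^17, so the posterior is Beta(4+12, 6+17) = Beta(16, 23).
For Beta(a, b) with a, b > 1 the mode is (a−1)/(a+b−2) = 15/37 ≈ 0.405.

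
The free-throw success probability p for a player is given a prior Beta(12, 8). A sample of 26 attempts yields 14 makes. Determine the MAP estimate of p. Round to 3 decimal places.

p̂_MAP = 0.568

Prior: Beta(12, 8).
Data: 14 successes in 26 trials. The binomial likelihood contributes p^14(1−p)^12, so the posterior is Beta(12+14, 8+12) = Beta(26, 20).
For Beta(a, b) with a, b > 1 the mode is (a−1)/(a+b−2) = 25/44 ≈ 0.568.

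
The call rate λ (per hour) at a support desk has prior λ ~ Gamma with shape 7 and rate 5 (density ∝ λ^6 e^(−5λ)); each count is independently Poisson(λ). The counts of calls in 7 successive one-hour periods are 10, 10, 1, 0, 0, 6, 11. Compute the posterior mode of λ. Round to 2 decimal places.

Σxᵢ = 10+10+1+0+0+6+11 = 38, with n = 7.
Posterior ∝ λ^6e^(−5λ) · λ^38e^(−7λ) = λ^44e^(−12λ), i.e. Gamma(shape=45, rate=12).
The mode of a Gamma(a, b) with a ≥ 1 (shape–rate) is (a−1)/b = 44/12 ≈ 3.67.

λ̂_MAP = 3.67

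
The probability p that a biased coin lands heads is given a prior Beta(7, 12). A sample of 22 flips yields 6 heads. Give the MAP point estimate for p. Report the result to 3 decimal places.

Prior: Beta(7, 12).
Data: 6 successes in 22 trials. The binomial likelihood contributes p^6(1−p)^16, so the posterior is Beta(7+6, 12+16) = Beta(13, 28).
For Beta(a, b) with a, b > 1 the mode is (a−1)/(a+b−2) = 12/39 ≈ 0.308.

p̂_MAP = 0.308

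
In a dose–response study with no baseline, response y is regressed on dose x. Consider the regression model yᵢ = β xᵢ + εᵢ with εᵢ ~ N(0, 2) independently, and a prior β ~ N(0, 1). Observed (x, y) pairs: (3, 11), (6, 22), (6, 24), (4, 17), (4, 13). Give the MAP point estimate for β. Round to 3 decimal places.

β̂_MAP = 3.730

log p(β | y) = −Σ(yᵢ − βxᵢ)²/(2·2) − β²/(2·1) + const.
Setting the derivative to zero: Σxᵢ(yᵢ − βxᵢ)/2 − β/1 = 0, so β = Σxᵢyᵢ / (Σxᵢ² + σ²/τ²).
Σxᵢyᵢ = 3·11 + 6·22 + 6·24 + 4·17 + 4·13 = 429; Σxᵢ² = 113; σ²/τ² = 2.
β̂_MAP = 429 / (113 + 2) = 429/115 ≈ 3.730.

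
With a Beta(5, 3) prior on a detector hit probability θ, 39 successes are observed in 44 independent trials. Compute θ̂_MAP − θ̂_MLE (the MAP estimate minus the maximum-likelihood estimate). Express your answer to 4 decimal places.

MAP − MLE = -0.0264

Posterior is Beta(44, 8); MAP = (44−1)/(52−2) = 43/50 ≈ 0.86000.
MLE ignores the prior: θ̂_MLE = k/n = 39/44 ≈ 0.88636.
Difference = 43/50 − 39/44 = -29/1100 ≈ -0.0264.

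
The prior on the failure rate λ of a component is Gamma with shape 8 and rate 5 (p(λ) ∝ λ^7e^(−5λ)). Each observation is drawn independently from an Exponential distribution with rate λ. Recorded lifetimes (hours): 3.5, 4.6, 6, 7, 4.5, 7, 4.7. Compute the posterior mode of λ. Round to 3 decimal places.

The Exponential(rate=λ) likelihood is ∝ λ^n e^(−λΣtᵢ). Here n = 7 and Σtᵢ = 3.5 + 4.6 + 6 + 7 + 4.5 + 7 + 4.7 = 37.3.
Posterior ∝ λ^7e^(−5λ) · λ^7e^(−37.3λ) = λ^14e^(−42.3λ), i.e. Gamma(15, 42.3).
Mode = (a−1)/b = 14/42.3 ≈ 0.331.

λ̂_MAP = 0.331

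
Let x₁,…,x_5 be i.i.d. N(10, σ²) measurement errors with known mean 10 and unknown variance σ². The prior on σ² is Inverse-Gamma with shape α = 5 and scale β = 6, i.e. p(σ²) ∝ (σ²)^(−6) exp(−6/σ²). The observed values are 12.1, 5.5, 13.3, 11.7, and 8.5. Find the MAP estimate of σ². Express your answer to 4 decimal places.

Sum of squared deviations about the known mean: SS = (12.1−10)² + (5.5−10)² + (13.3−10)² + (11.7−10)² + (8.5−10)² = 40.69.
The Normal likelihood contributes (σ²)^(−n/2) exp(−SS/(2σ²)), so the posterior is Inverse-Gamma(α + n/2, β + SS/2) = Inverse-Gamma(7.5, 26.345).
The mode of Inverse-Gamma(a, b) is b/(a+1) = 26.345/8.5 ≈ 3.0994.

σ̂²_MAP = 3.0994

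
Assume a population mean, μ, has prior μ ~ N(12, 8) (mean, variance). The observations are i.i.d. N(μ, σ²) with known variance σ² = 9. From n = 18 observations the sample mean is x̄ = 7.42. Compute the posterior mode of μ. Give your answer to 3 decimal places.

μ̂_MAP = 7.689

n = 18, x̄ = 7.42.
For a Normal prior and Normal likelihood with known variance, the posterior is Normal; its mode equals its mean, the precision-weighted average.
Prior precision 1/σ₀² = 1/8 = 0.125; data precision n/σ² = 18/9 = 2.
μ̂ = (0.125·12 + 2·7.42) / (0.125 + 2) = 16.34/2.125 = 3268/425 ≈ 7.689.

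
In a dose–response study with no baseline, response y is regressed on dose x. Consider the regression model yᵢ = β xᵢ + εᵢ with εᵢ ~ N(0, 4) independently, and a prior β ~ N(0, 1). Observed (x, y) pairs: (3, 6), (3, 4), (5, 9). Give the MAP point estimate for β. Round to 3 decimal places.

β̂_MAP = 1.596

log p(β | y) = −Σ(yᵢ − βxᵢ)²/(2·4) − β²/(2·1) + const.
Setting the derivative to zero: Σxᵢ(yᵢ − βxᵢ)/4 − β/1 = 0, so β = Σxᵢyᵢ / (Σxᵢ² + σ²/τ²).
Σxᵢyᵢ = 3·6 + 3·4 + 5·9 = 75; Σxᵢ² = 43; σ²/τ² = 4.
β̂_MAP = 75 / (43 + 4) = 75/47 ≈ 1.596.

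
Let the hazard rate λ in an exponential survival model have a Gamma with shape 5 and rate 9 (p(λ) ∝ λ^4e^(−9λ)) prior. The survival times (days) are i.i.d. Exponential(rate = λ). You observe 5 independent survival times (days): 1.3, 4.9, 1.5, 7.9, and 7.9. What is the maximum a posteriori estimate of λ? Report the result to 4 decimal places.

The Exponential(rate=λ) likelihood is ∝ λ^n e^(−λΣtᵢ). Here n = 5 and Σtᵢ = 1.3 + 4.9 + 1.5 + 7.9 + 7.9 = 23.5.
Posterior ∝ λ^4e^(−9λ) · λ^5e^(−23.5λ) = λ^9e^(−32.5λ), i.e. Gamma(10, 32.5).
Mode = (a−1)/b = 9/32.5 ≈ 0.2769.

λ̂_MAP = 0.2769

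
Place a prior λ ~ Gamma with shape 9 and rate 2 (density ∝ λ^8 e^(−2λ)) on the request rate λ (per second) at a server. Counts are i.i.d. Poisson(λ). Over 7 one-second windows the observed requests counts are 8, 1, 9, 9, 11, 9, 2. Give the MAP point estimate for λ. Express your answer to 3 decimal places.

λ̂_MAP = 6.333

Σxᵢ = 8+1+9+9+11+9+2 = 49, with n = 7.
Posterior ∝ λ^8e^(−2λ) · λ^49e^(−7λ) = λ^57e^(−9λ), i.e. Gamma(shape=58, rate=9).
The mode of a Gamma(a, b) with a ≥ 1 (shape–rate) is (a−1)/b = 57/9 ≈ 6.333.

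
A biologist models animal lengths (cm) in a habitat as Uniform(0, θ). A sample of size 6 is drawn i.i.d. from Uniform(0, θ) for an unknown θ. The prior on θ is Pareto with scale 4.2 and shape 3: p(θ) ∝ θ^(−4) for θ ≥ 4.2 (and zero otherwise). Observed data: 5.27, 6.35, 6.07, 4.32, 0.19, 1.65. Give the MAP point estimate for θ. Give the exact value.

θ̂_MAP = 6.35

The Uniform(0, θ) likelihood is θ^(−n) for θ ≥ max(xᵢ), zero otherwise. Here max(xᵢ) = 6.35.
Posterior ∝ θ^(−4) · θ^(−6) = θ^(−10) on θ ≥ max(4.2, 6.35) = 6.35.
This density is strictly decreasing in θ, so the posterior mode lies at the lower boundary of the support.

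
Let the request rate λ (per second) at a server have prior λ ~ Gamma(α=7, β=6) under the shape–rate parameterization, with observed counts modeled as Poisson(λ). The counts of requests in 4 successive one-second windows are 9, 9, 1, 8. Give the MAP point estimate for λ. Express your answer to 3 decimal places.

λ̂_MAP = 3.300

Σxᵢ = 9+9+1+8 = 27, with n = 4.
Posterior ∝ λ^6e^(−6λ) · λ^27e^(−4λ) = λ^33e^(−10λ), i.e. Gamma(shape=34, rate=10).
The mode of a Gamma(a, b) with a ≥ 1 (shape–rate) is (a−1)/b = 33/10 ≈ 3.300.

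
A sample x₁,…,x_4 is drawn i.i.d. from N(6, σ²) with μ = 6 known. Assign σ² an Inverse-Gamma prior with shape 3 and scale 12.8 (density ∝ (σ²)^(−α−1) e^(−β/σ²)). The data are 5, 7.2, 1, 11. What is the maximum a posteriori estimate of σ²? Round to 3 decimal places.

Sum of squared deviations about the known mean: SS = (5−6)² + (7.2−6)² + (1−6)² + (11−6)² = 52.44.
The Normal likelihood contributes (σ²)^(−n/2) exp(−SS/(2σ²)), so the posterior is Inverse-Gamma(α + n/2, β + SS/2) = Inverse-Gamma(5, 39.02).
The mode of Inverse-Gamma(a, b) is b/(a+1) = 39.02/6 ≈ 6.503.

σ̂²_MAP = 6.503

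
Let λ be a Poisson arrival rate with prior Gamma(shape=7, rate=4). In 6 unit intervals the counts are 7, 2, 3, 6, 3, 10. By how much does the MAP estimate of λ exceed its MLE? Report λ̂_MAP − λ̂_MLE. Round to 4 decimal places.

MAP − MLE = -1.4667

Σxᵢ = 31. Posterior is Gamma(38, 10); MAP = (38−1)/10 = 37/10 ≈ 3.70000.
MLE = x̄ = 31/6 ≈ 5.16667.
Difference = 37/10 − 31/6 = -22/15 ≈ -1.4667.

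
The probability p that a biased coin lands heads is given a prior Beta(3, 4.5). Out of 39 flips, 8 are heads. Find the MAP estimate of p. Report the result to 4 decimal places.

Prior: Beta(3, 4.5).
Data: 8 successes in 39 trials. The binomial likelihood contributes p^8(1−p)^31, so the posterior is Beta(3+8, 4.5+31) = Beta(11, 35.5).
For Beta(a, b) with a, b > 1 the mode is (a−1)/(a+b−2) = 10/44.5 ≈ 0.2247.

p̂_MAP = 0.2247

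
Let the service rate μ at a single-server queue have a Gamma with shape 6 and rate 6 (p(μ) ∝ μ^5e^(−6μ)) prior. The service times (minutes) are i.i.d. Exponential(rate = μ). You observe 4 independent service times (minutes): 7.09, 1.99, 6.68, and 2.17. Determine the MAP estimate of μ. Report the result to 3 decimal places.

μ̂_MAP = 0.376

The Exponential(rate=μ) likelihood is ∝ μ^n e^(−μΣtᵢ). Here n = 4 and Σtᵢ = 7.09 + 1.99 + 6.68 + 2.17 = 17.93.
Posterior ∝ μ^5e^(−6μ) · μ^4e^(−17.93μ) = μ^9e^(−23.93μ), i.e. Gamma(10, 23.93).
Mode = (a−1)/b = 9/23.93 ≈ 0.376.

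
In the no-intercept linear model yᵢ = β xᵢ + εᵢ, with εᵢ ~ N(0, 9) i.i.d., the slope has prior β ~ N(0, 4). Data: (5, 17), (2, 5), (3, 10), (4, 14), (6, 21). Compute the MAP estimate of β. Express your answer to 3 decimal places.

β̂_MAP = 3.328

log p(β | y) = −Σ(yᵢ − βxᵢ)²/(2·9) − β²/(2·4) + const.
Setting the derivative to zero: Σxᵢ(yᵢ − βxᵢ)/9 − β/4 = 0, so β = Σxᵢyᵢ / (Σxᵢ² + σ²/τ²).
Σxᵢyᵢ = 5·17 + 2·5 + 3·10 + 4·14 + 6·21 = 307; Σxᵢ² = 90; σ²/τ² = 2.25.
β̂_MAP = 307 / (90 + 2.25) = 307/92.25 ≈ 3.328.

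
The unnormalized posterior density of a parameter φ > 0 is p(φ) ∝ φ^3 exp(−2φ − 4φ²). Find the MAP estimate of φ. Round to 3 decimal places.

ℓ'(φ) = 3/φ − 2 − 8φ. Setting this to zero and multiplying by φ: 8φ² + 2φ − 3 = 0.
φ = (−2 + √(2² + 4·8·3)) / (2·8) = (−2 + √100) / 16 = (−2 + 10)/16 = 1/2.
ℓ''(φ) = −3/φ² − 8 < 0, confirming a maximum.

φ̂_MAP = 0.500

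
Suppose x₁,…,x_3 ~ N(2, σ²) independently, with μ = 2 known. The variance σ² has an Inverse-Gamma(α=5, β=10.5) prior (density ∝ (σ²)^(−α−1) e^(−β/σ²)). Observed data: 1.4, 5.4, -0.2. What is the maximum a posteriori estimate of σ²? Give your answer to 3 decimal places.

Sum of squared deviations about the known mean: SS = (1.4−2)² + (5.4−2)² + (-0.2−2)² = 16.76.
The Normal likelihood contributes (σ²)^(−n/2) exp(−SS/(2σ²)), so the posterior is Inverse-Gamma(α + n/2, β + SS/2) = Inverse-Gamma(6.5, 18.88).
The mode of Inverse-Gamma(a, b) is b/(a+1) = 18.88/7.5 ≈ 2.517.

σ̂²_MAP = 2.517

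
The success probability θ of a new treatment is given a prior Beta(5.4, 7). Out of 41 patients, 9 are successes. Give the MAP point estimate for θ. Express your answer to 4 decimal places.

θ̂_MAP = 0.2607

Prior: Beta(5.4, 7).
Data: 9 successes in 41 trials. The binomial likelihood contributes θ^9(1−θ)^32, so the posterior is Beta(5.4+9, 7+32) = Beta(14.4, 39).
For Beta(a, b) with a, b > 1 the mode is (a−1)/(a+b−2) = 13.4/51.4 ≈ 0.2607.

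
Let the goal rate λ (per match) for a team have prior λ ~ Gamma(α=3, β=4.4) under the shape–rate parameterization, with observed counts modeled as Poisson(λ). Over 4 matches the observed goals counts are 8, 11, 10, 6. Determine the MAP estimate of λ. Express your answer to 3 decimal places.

λ̂_MAP = 4.405

Σxᵢ = 8+11+10+6 = 35, with n = 4.
Posterior ∝ λ^2e^(−4.4λ) · λ^35e^(−4λ) = λ^37e^(−8.4λ), i.e. Gamma(shape=38, rate=8.4).
The mode of a Gamma(a, b) with a ≥ 1 (shape–rate) is (a−1)/b = 37/8.4 ≈ 4.405.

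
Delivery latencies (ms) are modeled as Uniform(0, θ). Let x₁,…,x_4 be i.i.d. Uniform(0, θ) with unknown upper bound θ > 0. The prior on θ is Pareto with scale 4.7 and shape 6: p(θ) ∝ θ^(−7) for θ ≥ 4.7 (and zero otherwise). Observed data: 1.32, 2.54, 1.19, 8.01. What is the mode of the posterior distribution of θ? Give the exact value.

θ̂_MAP = 8.01

The Uniform(0, θ) likelihood is θ^(−n) for θ ≥ max(xᵢ), zero otherwise. Here max(xᵢ) = 8.01.
Posterior ∝ θ^(−7) · θ^(−4) = θ^(−11) on θ ≥ max(4.7, 8.01) = 8.01.
This density is strictly decreasing in θ, so the posterior mode lies at the lower boundary of the support.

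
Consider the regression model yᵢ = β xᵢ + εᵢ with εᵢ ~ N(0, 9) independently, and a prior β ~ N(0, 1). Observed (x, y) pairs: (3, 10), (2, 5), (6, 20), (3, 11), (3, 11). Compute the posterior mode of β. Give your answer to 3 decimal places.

β̂_MAP = 2.974

log p(β | y) = −Σ(yᵢ − βxᵢ)²/(2·9) − β²/(2·1) + const.
Setting the derivative to zero: Σxᵢ(yᵢ − βxᵢ)/9 − β/1 = 0, so β = Σxᵢyᵢ / (Σxᵢ² + σ²/τ²).
Σxᵢyᵢ = 3·10 + 2·5 + 6·20 + 3·11 + 3·11 = 226; Σxᵢ² = 67; σ²/τ² = 9.
β̂_MAP = 226 / (67 + 9) = 226/76 ≈ 2.974.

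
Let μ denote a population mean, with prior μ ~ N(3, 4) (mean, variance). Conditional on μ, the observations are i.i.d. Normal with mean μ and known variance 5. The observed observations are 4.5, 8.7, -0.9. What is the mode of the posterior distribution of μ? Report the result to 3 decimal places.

μ̂_MAP = 3.776

n = 3; x̄ = (4.5 + 8.7 + (-0.9))/3 = 12.3/3 = 4.1.
For a Normal prior and Normal likelihood with known variance, the posterior is Normal; its mode equals its mean, the precision-weighted average.
Prior precision 1/σ₀² = 1/4 = 0.25; data precision n/σ² = 3/5 = 0.6.
μ̂ = (0.25·3 + 0.6·4.1) / (0.25 + 0.6) = 3.21/0.85 = 321/85 ≈ 3.776.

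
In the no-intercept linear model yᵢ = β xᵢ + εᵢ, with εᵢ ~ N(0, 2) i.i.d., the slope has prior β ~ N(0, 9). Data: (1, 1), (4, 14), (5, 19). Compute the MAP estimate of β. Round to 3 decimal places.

β̂_MAP = 3.600

log p(β | y) = −Σ(yᵢ − βxᵢ)²/(2·2) − β²/(2·9) + const.
Setting the derivative to zero: Σxᵢ(yᵢ − βxᵢ)/2 − β/9 = 0, so β = Σxᵢyᵢ / (Σxᵢ² + σ²/τ²).
Σxᵢyᵢ = 1·1 + 4·14 + 5·19 = 152; Σxᵢ² = 42; σ²/τ² = 2/9.
β̂_MAP = 152 / (42 + 2/9) = 152/(380/9) = 18/5 ≈ 3.600.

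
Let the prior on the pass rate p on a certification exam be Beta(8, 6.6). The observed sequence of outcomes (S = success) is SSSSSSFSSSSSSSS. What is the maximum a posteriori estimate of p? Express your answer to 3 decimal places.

p̂_MAP = 0.761

Prior: Beta(8, 6.6).
Data: 14 successes in 15 trials (from the sequence). The binomial likelihood contributes p^14(1−p)^1, so the posterior is Beta(8+14, 6.6+1) = Beta(22, 7.6).
For Beta(a, b) with a, b > 1 the mode is (a−1)/(a+b−2) = 21/27.6 ≈ 0.761.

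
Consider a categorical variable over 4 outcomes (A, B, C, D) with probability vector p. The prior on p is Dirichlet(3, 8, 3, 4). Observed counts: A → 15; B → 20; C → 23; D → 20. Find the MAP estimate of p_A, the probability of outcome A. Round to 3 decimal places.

The posterior is Dirichlet(αᵢ + nᵢ) = Dirichlet(18, 28, 26, 24).
For a Dirichlet(a₁,…,a_K) with all aᵢ > 1, the mode has j-th component (aⱼ − 1)/(Σaᵢ − K).
Here Σaᵢ = 96 and K = 4, so p_A = (18 − 1)/(96 − 4) = 17/92 ≈ 0.185.

MAP estimate of p_A = 0.185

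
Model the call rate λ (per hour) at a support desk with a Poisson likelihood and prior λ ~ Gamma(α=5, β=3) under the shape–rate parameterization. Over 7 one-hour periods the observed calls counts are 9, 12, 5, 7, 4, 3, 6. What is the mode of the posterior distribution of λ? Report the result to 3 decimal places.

λ̂_MAP = 5.000

Σxᵢ = 9+12+5+7+4+3+6 = 46, with n = 7.
Posterior ∝ λ^4e^(−3λ) · λ^46e^(−7λ) = λ^50e^(−10λ), i.e. Gamma(shape=51, rate=10).
The mode of a Gamma(a, b) with a ≥ 1 (shape–rate) is (a−1)/b = 50/10 ≈ 5.000.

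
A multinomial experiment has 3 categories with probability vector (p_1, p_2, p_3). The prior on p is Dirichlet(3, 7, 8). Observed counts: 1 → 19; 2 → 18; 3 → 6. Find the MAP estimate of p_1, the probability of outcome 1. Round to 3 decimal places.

MAP estimate: 0.362

The posterior is Dirichlet(αᵢ + nᵢ) = Dirichlet(22, 25, 14).
For a Dirichlet(a₁,…,a_K) with all aᵢ > 1, the mode has j-th component (aⱼ − 1)/(Σaᵢ − K).
Here Σaᵢ = 61 and K = 3, so p_1 = (22 − 1)/(61 − 3) = 21/58 ≈ 0.362.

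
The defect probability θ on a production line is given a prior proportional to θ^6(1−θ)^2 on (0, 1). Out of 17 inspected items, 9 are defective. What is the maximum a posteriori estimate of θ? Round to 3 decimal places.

θ̂_MAP = 0.600

The prior density ∝ θ^6(1−θ)^2 is the kernel of Beta(7, 3).
Data: 9 successes in 17 trials. The binomial likelihood contributes θ^9(1−θ)^8, so the posterior is Beta(7+9, 3+8) = Beta(16, 11).
For Beta(a, b) with a, b > 1 the mode is (a−1)/(a+b−2) = 15/25 ≈ 0.600.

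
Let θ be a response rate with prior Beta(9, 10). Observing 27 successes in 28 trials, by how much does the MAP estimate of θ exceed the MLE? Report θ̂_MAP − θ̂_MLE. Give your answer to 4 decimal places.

MAP − MLE = -0.1865

Posterior is Beta(36, 11); MAP = (36−1)/(47−2) = 35/45 ≈ 0.77778.
MLE ignores the prior: θ̂_MLE = k/n = 27/28 ≈ 0.96429.
Difference = 35/45 − 27/28 = -47/252 ≈ -0.1865.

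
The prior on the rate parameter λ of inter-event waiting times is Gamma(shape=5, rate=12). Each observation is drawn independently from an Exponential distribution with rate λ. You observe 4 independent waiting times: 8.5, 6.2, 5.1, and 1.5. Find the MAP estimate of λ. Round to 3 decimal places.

λ̂_MAP = 0.240

The Exponential(rate=λ) likelihood is ∝ λ^n e^(−λΣtᵢ). Here n = 4 and Σtᵢ = 8.5 + 6.2 + 5.1 + 1.5 = 21.3.
Posterior ∝ λ^4e^(−12λ) · λ^4e^(−21.3λ) = λ^8e^(−33.3λ), i.e. Gamma(9, 33.3).
Mode = (a−1)/b = 8/33.3 ≈ 0.240.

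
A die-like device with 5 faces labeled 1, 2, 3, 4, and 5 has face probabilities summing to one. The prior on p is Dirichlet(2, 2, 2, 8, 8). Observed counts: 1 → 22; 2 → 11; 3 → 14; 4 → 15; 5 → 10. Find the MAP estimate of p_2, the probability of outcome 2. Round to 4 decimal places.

The posterior is Dirichlet(αᵢ + nᵢ) = Dirichlet(24, 13, 16, 23, 18).
For a Dirichlet(a₁,…,a_K) with all aᵢ > 1, the mode has j-th component (aⱼ − 1)/(Σaᵢ − K).
Here Σaᵢ = 94 and K = 5, so p_2 = (13 − 1)/(94 − 5) = 12/89 ≈ 0.1348.

MAP estimate: 0.1348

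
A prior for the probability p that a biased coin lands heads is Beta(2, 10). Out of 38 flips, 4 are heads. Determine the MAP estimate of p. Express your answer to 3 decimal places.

p̂_MAP = 0.104

Prior: Beta(2, 10).
Data: 4 successes in 38 trials. The binomial likelihood contributes p^4(1−p)^34, so the posterior is Beta(2+4, 10+34) = Beta(6, 44).
For Beta(a, b) with a, b > 1 the mode is (a−1)/(a+b−2) = 5/48 ≈ 0.104.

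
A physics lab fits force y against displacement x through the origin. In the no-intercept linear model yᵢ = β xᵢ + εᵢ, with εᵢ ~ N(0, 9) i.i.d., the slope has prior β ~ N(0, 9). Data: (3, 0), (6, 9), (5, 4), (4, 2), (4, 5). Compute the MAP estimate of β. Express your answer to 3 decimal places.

β̂_MAP = 0.990

log p(β | y) = −Σ(yᵢ − βxᵢ)²/(2·9) − β²/(2·9) + const.
Setting the derivative to zero: Σxᵢ(yᵢ − βxᵢ)/9 − β/9 = 0, so β = Σxᵢyᵢ / (Σxᵢ² + σ²/τ²).
Σxᵢyᵢ = 3·0 + 6·9 + 5·4 + 4·2 + 4·5 = 102; Σxᵢ² = 102; σ²/τ² = 1.
β̂_MAP = 102 / (102 + 1) = 102/103 ≈ 0.990.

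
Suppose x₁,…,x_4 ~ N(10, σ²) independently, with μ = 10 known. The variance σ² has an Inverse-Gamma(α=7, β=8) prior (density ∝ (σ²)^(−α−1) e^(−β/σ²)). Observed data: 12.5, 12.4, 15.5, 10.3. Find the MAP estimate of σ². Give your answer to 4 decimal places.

Sum of squared deviations about the known mean: SS = (12.5−10)² + (12.4−10)² + (15.5−10)² + (10.3−10)² = 42.35.
The Normal likelihood contributes (σ²)^(−n/2) exp(−SS/(2σ²)), so the posterior is Inverse-Gamma(α + n/2, β + SS/2) = Inverse-Gamma(9, 29.175).
The mode of Inverse-Gamma(a, b) is b/(a+1) = 29.175/10 ≈ 2.9175.

σ̂²_MAP = 2.9175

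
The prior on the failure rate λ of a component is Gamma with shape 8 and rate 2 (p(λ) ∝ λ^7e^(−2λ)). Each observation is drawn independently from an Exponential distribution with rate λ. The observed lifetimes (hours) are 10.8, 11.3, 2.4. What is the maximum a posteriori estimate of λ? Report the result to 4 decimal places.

λ̂_MAP = 0.3774

The Exponential(rate=λ) likelihood is ∝ λ^n e^(−λΣtᵢ). Here n = 3 and Σtᵢ = 10.8 + 11.3 + 2.4 = 24.5.
Posterior ∝ λ^7e^(−2λ) · λ^3e^(−24.5λ) = λ^10e^(−26.5λ), i.e. Gamma(11, 26.5).
Mode = (a−1)/b = 10/26.5 ≈ 0.3774.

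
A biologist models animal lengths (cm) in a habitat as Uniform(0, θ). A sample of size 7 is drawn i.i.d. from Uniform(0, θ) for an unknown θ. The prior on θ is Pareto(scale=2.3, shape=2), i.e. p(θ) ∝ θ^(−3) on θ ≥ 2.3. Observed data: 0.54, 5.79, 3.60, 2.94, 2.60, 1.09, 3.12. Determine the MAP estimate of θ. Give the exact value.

θ̂_MAP = 5.79

The Uniform(0, θ) likelihood is θ^(−n) for θ ≥ max(xᵢ), zero otherwise. Here max(xᵢ) = 5.79.
Posterior ∝ θ^(−3) · θ^(−7) = θ^(−10) on θ ≥ max(2.3, 5.79) = 5.79.
This density is strictly decreasing in θ, so the posterior mode lies at the lower boundary of the support.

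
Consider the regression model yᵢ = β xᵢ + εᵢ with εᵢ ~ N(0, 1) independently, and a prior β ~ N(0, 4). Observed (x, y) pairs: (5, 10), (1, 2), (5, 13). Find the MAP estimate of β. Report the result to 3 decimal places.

β̂_MAP = 2.283

log p(β | y) = −Σ(yᵢ − βxᵢ)²/(2·1) − β²/(2·4) + const.
Setting the derivative to zero: Σxᵢ(yᵢ − βxᵢ)/1 − β/4 = 0, so β = Σxᵢyᵢ / (Σxᵢ² + σ²/τ²).
Σxᵢyᵢ = 5·10 + 1·2 + 5·13 = 117; Σxᵢ² = 51; σ²/τ² = 0.25.
β̂_MAP = 117 / (51 + 0.25) = 117/51.25 ≈ 2.283.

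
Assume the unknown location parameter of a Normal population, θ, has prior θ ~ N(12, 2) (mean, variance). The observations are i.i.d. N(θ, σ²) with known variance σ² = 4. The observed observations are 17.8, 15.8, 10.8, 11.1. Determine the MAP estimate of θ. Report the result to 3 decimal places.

θ̂_MAP = 13.250

n = 4; x̄ = (17.8 + 15.8 + 10.8 + 11.1)/4 = 55.5/4 = 13.875.
For a Normal prior and Normal likelihood with known variance, the posterior is Normal; its mode equals its mean, the precision-weighted average.
Prior precision 1/σ₀² = 1/2 = 0.5; data precision n/σ² = 4/4 = 1.
θ̂ = (0.5·12 + 1·13.875) / (0.5 + 1) = 19.875/1.5 = 13.250.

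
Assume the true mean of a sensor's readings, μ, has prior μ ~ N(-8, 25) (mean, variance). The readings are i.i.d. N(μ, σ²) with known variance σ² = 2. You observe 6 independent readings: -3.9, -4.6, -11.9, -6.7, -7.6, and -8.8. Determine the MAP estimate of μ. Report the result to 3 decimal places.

n = 6; x̄ = ((-3.9) + (-4.6) + (-11.9) + (-6.7) + (-7.6) + (-8.8))/6 = -43.5/6 = -7.25.
For a Normal prior and Normal likelihood with known variance, the posterior is Normal; its mode equals its mean, the precision-weighted average.
Prior precision 1/σ₀² = 1/25 = 0.04; data precision n/σ² = 6/2 = 3.
μ̂ = (0.04·(-8) + 3·(-7.25)) / (0.04 + 3) = (-22.07)/3.04 = -2207/304 ≈ -7.260.

μ̂_MAP = -7.260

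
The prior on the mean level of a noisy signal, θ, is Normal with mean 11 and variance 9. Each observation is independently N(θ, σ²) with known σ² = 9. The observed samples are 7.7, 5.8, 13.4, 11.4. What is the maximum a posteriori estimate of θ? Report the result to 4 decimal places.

θ̂_MAP = 9.8600

n = 4; x̄ = (7.7 + 5.8 + 13.4 + 11.4)/4 = 38.3/4 = 9.575.
For a Normal prior and Normal likelihood with known variance, the posterior is Normal; its mode equals its mean, the precision-weighted average.
Prior precision 1/σ₀² = 1/9; data precision n/σ² = 4/9.
θ̂ = ((1/9)·11 + (4/9)·9.575) / (1/9 + 4/9) = (493/90)/(5/9) = 9.8600.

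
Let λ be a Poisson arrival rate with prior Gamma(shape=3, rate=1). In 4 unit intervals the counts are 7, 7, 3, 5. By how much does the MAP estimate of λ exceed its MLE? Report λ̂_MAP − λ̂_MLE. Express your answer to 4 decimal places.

MAP − MLE = -0.7000

Σxᵢ = 22. Posterior is Gamma(25, 5); MAP = (25−1)/5 = 24/5 ≈ 4.80000.
MLE = x̄ = 22/4 ≈ 5.50000.
Difference = 24/5 − 22/4 = -7/10 ≈ -0.7000.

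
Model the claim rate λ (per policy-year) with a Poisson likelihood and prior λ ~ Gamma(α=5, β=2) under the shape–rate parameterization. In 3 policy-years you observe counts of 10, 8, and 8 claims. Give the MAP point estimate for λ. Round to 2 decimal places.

λ̂_MAP = 6.00

Σxᵢ = 10+8+8 = 26, with n = 3.
Posterior ∝ λ^4e^(−2λ) · λ^26e^(−3λ) = λ^30e^(−5λ), i.e. Gamma(shape=31, rate=5).
The mode of a Gamma(a, b) with a ≥ 1 (shape–rate) is (a−1)/b = 30/5 ≈ 6.00.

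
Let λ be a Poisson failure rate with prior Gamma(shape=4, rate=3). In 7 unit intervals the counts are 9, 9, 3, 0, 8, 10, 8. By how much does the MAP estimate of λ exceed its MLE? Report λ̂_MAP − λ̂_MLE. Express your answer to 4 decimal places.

MAP − MLE = -1.7143

Σxᵢ = 47. Posterior is Gamma(51, 10); MAP = (51−1)/10 = 50/10 ≈ 5.00000.
MLE = x̄ = 47/7 ≈ 6.71429.
Difference = 50/10 − 47/7 = -12/7 ≈ -1.7143.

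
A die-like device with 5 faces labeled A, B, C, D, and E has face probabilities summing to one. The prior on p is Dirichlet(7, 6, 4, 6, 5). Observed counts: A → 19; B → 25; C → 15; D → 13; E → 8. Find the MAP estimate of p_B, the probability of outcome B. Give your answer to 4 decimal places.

The posterior is Dirichlet(αᵢ + nᵢ) = Dirichlet(26, 31, 19, 19, 13).
For a Dirichlet(a₁,…,a_K) with all aᵢ > 1, the mode has j-th component (aⱼ − 1)/(Σaᵢ − K).
Here Σaᵢ = 108 and K = 5, so p_B = (31 − 1)/(108 − 5) = 30/103 ≈ 0.2913.

MAP estimate of p_B = 0.2913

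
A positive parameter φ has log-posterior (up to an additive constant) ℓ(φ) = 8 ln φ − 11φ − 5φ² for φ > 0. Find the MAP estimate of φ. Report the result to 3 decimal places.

φ̂_MAP = 0.500

ℓ'(φ) = 8/φ − 11 − 10φ. Setting this to zero and multiplying by φ: 10φ² + 11φ − 8 = 0.
φ = (−11 + √(11² + 4·10·8)) / (2·10) = (−11 + √441) / 20 = (−11 + 21)/20 = 1/2.
ℓ''(φ) = −8/φ² − 10 < 0, confirming a maximum.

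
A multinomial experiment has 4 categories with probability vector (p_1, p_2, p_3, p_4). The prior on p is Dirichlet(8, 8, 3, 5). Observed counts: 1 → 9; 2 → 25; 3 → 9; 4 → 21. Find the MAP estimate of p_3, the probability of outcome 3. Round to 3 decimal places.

The posterior is Dirichlet(αᵢ + nᵢ) = Dirichlet(17, 33, 12, 26).
For a Dirichlet(a₁,…,a_K) with all aᵢ > 1, the mode has j-th component (aⱼ − 1)/(Σaᵢ − K).
Here Σaᵢ = 88 and K = 4, so p_3 = (12 − 1)/(88 − 4) = 11/84 ≈ 0.131.

MAP estimate: 0.131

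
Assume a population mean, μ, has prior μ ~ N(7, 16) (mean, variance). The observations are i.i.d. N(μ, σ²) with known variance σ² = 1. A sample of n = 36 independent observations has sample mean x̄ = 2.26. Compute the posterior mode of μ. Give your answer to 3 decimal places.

n = 36, x̄ = 2.26.
For a Normal prior and Normal likelihood with known variance, the posterior is Normal; its mode equals its mean, the precision-weighted average.
Prior precision 1/σ₀² = 1/16 = 0.0625; data precision n/σ² = 36/1 = 36.
μ̂ = (0.0625·7 + 36·2.26) / (0.0625 + 36) = 81.7975/36.0625 = 32719/14425 ≈ 2.268.

μ̂_MAP = 2.268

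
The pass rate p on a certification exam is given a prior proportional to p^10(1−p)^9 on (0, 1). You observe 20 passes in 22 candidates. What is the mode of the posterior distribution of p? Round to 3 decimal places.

The prior density ∝ p^10(1−p)^9 is the kernel of Beta(11, 10).
Data: 20 successes in 22 trials. The binomial likelihood contributes p^20(1−p)^2, so the posterior is Beta(11+20, 10+2) = Beta(31, 12).
For Beta(a, b) with a, b > 1 the mode is (a−1)/(a+b−2) = 30/41 ≈ 0.732.

p̂_MAP = 0.732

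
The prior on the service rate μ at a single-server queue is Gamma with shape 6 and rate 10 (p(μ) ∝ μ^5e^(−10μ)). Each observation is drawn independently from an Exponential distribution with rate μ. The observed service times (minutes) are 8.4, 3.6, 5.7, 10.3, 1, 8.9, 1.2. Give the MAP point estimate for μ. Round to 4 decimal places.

μ̂_MAP = 0.2444

The Exponential(rate=μ) likelihood is ∝ μ^n e^(−μΣtᵢ). Here n = 7 and Σtᵢ = 8.4 + 3.6 + 5.7 + 10.3 + 1 + 8.9 + 1.2 = 39.1.
Posterior ∝ μ^5e^(−10μ) · μ^7e^(−39.1μ) = μ^12e^(−49.1μ), i.e. Gamma(13, 49.1).
Mode = (a−1)/b = 12/49.1 ≈ 0.2444.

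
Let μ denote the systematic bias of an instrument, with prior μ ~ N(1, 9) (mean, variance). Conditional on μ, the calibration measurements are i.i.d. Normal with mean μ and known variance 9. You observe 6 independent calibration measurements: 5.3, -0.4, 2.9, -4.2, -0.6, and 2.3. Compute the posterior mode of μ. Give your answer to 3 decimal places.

μ̂_MAP = 0.900

n = 6; x̄ = (5.3 + (-0.4) + 2.9 + (-4.2) + (-0.6) + 2.3)/6 = 5.3/6 = 53/60 ≈ 0.8833.
For a Normal prior and Normal likelihood with known variance, the posterior is Normal; its mode equals its mean, the precision-weighted average.
Prior precision 1/σ₀² = 1/9; data precision n/σ² = 6/9 = 2/3.
μ̂ = ((1/9)·1 + (2/3)·(53/60)) / (1/9 + 2/3) = 0.7/(7/9) = 0.900.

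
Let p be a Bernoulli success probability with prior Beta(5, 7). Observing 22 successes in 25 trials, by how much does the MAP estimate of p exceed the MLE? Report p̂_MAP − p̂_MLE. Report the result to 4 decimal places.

Posterior is Beta(27, 10); MAP = (27−1)/(37−2) = 26/35 ≈ 0.74286.
MLE ignores the prior: p̂_MLE = k/n = 22/25 ≈ 0.88000.
Difference = 26/35 − 22/25 = -24/175 ≈ -0.1371.

MAP − MLE = -0.1371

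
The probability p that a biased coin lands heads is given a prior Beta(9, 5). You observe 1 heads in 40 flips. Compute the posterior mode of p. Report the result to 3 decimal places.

Prior: Beta(9, 5).
Data: 1 success in 40 trials. The binomial likelihood contributes p(1−p)^39, so the posterior is Beta(9+1, 5+39) = Beta(10, 44).
For Beta(a, b) with a, b > 1 the mode is (a−1)/(a+b−2) = 9/52 ≈ 0.173.

p̂_MAP = 0.173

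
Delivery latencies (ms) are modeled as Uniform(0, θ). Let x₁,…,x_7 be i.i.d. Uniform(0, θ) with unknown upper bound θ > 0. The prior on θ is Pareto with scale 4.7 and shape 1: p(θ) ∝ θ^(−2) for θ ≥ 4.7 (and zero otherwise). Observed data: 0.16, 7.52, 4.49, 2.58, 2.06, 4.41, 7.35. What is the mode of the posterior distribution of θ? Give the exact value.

The Uniform(0, θ) likelihood is θ^(−n) for θ ≥ max(xᵢ), zero otherwise. Here max(xᵢ) = 7.52.
Posterior ∝ θ^(−2) · θ^(−7) = θ^(−9) on θ ≥ max(4.7, 7.52) = 7.52.
This density is strictly decreasing in θ, so the posterior mode lies at the lower boundary of the support.

θ̂_MAP = 7.52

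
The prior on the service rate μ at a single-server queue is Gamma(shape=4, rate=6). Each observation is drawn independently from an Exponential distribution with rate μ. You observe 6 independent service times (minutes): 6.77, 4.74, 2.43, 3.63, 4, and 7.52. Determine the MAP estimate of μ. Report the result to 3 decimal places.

The Exponential(rate=μ) likelihood is ∝ μ^n e^(−μΣtᵢ). Here n = 6 and Σtᵢ = 6.77 + 4.74 + 2.43 + 3.63 + 4 + 7.52 = 29.09.
Posterior ∝ μ^3e^(−6μ) · μ^6e^(−29.09μ) = μ^9e^(−35.09μ), i.e. Gamma(10, 35.09).
Mode = (a−1)/b = 9/35.09 ≈ 0.256.

μ̂_MAP = 0.256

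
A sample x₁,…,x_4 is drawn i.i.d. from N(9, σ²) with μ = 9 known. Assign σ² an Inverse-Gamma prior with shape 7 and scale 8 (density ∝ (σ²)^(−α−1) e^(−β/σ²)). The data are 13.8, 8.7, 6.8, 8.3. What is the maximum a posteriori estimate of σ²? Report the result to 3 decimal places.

Sum of squared deviations about the known mean: SS = (13.8−9)² + (8.7−9)² + (6.8−9)² + (8.3−9)² = 28.46.
The Normal likelihood contributes (σ²)^(−n/2) exp(−SS/(2σ²)), so the posterior is Inverse-Gamma(α + n/2, β + SS/2) = Inverse-Gamma(9, 22.23).
The mode of Inverse-Gamma(a, b) is b/(a+1) = 22.23/10 ≈ 2.223.

σ̂²_MAP = 2.223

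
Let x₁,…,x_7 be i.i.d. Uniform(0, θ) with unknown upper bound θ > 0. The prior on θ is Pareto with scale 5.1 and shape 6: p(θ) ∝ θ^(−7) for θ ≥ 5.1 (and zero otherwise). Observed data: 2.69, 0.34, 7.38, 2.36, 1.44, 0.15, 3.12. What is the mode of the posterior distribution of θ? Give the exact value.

θ̂_MAP = 7.38

The Uniform(0, θ) likelihood is θ^(−n) for θ ≥ max(xᵢ), zero otherwise. Here max(xᵢ) = 7.38.
Posterior ∝ θ^(−7) · θ^(−7) = θ^(−14) on θ ≥ max(5.1, 7.38) = 7.38.
This density is strictly decreasing in θ, so the posterior mode lies at the lower boundary of the support.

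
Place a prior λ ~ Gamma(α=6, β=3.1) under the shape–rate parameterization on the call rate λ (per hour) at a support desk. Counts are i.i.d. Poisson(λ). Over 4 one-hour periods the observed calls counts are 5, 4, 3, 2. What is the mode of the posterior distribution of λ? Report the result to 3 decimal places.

Σxᵢ = 5+4+3+2 = 14, with n = 4.
Posterior ∝ λ^5e^(−3.1λ) · λ^14e^(−4λ) = λ^19e^(−7.1λ), i.e. Gamma(shape=20, rate=7.1).
The mode of a Gamma(a, b) with a ≥ 1 (shape–rate) is (a−1)/b = 19/7.1 ≈ 2.676.

λ̂_MAP = 2.676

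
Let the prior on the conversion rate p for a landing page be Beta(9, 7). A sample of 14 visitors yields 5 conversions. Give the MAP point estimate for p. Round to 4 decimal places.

p̂_MAP = 0.4643

Prior: Beta(9, 7).
Data: 5 successes in 14 trials. The binomial likelihood contributes p^5(1−p)^9, so the posterior is Beta(9+5, 7+9) = Beta(14, 16).
For Beta(a, b) with a, b > 1 the mode is (a−1)/(a+b−2) = 13/28 ≈ 0.4643.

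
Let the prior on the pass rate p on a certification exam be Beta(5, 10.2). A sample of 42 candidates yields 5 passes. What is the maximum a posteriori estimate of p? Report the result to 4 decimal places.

Prior: Beta(5, 10.2).
Data: 5 successes in 42 trials. The binomial likelihood contributes p^5(1−p)^37, so the posterior is Beta(5+5, 10.2+37) = Beta(10, 47.2).
For Beta(a, b) with a, b > 1 the mode is (a−1)/(a+b−2) = 9/55.2 ≈ 0.1630.

p̂_MAP = 0.1630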